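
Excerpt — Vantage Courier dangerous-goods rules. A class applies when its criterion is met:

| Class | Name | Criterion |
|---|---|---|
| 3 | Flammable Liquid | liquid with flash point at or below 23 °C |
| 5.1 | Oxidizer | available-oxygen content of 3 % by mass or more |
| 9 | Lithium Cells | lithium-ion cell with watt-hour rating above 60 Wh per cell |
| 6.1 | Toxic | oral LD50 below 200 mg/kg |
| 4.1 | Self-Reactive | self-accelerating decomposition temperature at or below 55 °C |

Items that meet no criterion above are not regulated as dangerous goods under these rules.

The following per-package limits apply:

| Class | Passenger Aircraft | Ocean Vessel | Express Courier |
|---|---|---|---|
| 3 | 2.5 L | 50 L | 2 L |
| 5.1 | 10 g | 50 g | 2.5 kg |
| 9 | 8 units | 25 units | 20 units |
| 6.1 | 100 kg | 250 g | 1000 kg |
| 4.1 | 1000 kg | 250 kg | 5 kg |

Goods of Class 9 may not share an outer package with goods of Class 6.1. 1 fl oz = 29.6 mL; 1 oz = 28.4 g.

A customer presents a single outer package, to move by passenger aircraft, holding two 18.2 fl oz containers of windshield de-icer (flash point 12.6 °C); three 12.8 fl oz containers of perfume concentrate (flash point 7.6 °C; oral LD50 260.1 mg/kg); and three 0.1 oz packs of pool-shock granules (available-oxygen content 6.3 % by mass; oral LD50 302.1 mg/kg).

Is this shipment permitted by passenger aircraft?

Windshield de-icer: flash point 12.6 °C ≤ 23 °C → Class 3 (Flammable Liquid).
Flash point 7.6 °C meets the Class 3 criterion (Flammable Liquid), so the perfume concentrate is Class 3.
The pool-shock granules have available-oxygen content 6.3 % by mass, which is ≥ 3 % by mass, so they are Class 5.1 (Oxidizer).
Total Class 3: (two 18.2 fl oz containers = 1077.44 mL) + (three 12.8 fl oz containers = 1136.64 mL) = 2214.08 mL.
2214.08 mL ≤ 2.5 L (passenger aircraft limit, Class 3) — within limit.
Class 5.1 quantity: three 0.1 oz packs = 8.52 g.
8.52 g is within the passenger aircraft limit of 10 g for Class 5.1.
The segregation rule (Class 9 with Class 6.1) does not apply to Class 3 with Class 5.1.
Every hazard class is within its passenger aircraft limit and no segregation rule is violated.

Yes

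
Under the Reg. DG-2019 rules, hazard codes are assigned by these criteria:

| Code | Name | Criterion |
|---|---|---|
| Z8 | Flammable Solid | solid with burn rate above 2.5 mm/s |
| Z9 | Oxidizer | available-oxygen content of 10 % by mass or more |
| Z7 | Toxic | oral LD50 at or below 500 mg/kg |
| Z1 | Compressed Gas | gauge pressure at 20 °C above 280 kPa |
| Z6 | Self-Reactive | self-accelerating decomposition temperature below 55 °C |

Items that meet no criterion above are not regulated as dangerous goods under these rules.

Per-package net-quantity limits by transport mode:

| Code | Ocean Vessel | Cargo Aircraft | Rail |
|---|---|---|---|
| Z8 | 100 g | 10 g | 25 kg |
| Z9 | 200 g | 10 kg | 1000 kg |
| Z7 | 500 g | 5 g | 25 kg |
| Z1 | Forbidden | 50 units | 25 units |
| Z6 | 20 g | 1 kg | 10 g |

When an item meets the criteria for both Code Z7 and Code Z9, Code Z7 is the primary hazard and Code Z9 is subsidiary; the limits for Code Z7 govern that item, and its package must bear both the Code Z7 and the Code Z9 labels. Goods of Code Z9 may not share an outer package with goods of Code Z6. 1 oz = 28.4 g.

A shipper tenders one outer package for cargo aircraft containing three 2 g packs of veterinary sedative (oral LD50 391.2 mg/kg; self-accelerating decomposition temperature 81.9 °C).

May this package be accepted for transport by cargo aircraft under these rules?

No

Veterinary sedative: oral LD50 391.2 mg/kg ≤ 500 mg/kg → Code Z7 (Toxic).
Code Z7 quantity: three 2 g packs = 6 g.
6 g exceeds the cargo aircraft limit of 5 g for Code Z7.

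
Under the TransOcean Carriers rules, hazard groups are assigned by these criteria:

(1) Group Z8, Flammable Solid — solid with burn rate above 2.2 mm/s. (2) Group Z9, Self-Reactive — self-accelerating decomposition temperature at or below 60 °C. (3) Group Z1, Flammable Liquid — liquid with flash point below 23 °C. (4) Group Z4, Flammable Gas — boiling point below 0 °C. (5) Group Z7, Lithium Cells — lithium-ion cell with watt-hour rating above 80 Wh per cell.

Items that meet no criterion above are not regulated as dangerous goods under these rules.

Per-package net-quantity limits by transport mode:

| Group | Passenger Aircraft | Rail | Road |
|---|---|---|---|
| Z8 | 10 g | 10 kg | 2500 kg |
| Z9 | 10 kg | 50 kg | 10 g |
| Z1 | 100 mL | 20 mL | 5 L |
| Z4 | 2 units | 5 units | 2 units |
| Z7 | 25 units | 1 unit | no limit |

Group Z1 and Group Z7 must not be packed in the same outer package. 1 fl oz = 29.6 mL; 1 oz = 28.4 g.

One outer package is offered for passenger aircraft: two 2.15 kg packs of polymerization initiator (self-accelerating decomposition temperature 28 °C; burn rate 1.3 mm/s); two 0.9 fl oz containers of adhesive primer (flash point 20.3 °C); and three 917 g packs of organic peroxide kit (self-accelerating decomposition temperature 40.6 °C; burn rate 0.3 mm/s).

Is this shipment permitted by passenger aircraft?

With self-accelerating decomposition temperature 28 °C (≤ 60 °C), the polymerization initiator falls in Group Z9.
Adhesive primer: flash point 20.3 °C < 23 °C → Group Z1 (Flammable Liquid).
With self-accelerating decomposition temperature 40.6 °C (≤ 60 °C), the organic peroxide kit falls in Group Z9.
Group Z1 quantity: two 0.9 fl oz containers = 53.28 mL.
That is within the Group Z1 passenger aircraft limit of 100 mL.
Group Z9 net quantity: (two 2.15 kg packs = 4.3 kg) + (three 917 g packs = 2.751 kg) = 7.051 kg.
That is within the Group Z9 passenger aircraft limit of 10 kg.
The segregation rule (Group Z1 with Group Z7) does not apply to Group Z1 with Group Z9.
Every hazard group is within its passenger aircraft limit and no segregation rule is violated.

Yes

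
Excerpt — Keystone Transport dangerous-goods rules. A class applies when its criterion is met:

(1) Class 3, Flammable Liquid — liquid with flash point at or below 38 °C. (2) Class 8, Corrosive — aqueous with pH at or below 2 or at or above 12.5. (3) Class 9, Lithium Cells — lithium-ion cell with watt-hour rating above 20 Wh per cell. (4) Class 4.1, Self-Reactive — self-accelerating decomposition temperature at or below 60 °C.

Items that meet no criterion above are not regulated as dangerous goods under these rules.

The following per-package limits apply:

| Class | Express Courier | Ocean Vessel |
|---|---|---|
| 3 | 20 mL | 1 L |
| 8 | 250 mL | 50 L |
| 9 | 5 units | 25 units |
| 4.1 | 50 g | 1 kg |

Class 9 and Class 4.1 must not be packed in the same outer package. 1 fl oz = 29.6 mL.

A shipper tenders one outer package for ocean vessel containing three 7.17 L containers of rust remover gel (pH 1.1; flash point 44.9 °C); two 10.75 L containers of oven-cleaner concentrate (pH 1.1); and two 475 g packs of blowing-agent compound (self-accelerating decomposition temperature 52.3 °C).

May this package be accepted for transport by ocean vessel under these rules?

With pH 1.1 (≤ 2), the rust remover gel falls in Class 8.
pH 1.1 meets the Class 8 criterion (Corrosive), so the oven-cleaner concentrate is Class 8.
Self-accelerating decomposition temperature 52.3 °C meets the Class 4.1 criterion (Self-Reactive), so the blowing-agent compound is Class 4.1.
Class 8 net quantity: (three 7.17 L containers = 21.51 L) + (two 10.75 L containers = 21.5 L) = 43.01 L.
43.01 L is within the ocean vessel limit of 50 L for Class 8.
Class 4.1 quantity: two 475 g packs = 950 g.
950 g ≤ 1 kg (ocean vessel limit, Class 4.1) — within limit.
The segregation rule (Class 9 with Class 4.1) does not apply to Class 8 with Class 4.1.
Every hazard class is within its ocean vessel limit and no segregation rule is violated.

Yes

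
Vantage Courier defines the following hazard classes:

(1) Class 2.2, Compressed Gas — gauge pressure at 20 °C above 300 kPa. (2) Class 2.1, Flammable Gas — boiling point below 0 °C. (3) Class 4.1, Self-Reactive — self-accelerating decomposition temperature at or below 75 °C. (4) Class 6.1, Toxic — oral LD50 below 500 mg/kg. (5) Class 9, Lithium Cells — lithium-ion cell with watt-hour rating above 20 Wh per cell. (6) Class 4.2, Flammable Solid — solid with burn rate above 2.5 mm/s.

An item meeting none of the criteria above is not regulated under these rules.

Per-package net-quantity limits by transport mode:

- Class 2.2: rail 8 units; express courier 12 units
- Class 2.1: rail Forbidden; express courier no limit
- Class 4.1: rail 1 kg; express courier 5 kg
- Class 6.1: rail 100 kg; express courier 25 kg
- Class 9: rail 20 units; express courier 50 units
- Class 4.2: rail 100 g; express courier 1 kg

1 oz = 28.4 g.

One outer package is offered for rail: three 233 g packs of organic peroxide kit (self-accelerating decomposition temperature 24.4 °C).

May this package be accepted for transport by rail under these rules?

Self-accelerating decomposition temperature 24.4 °C meets the Class 4.1 criterion (Self-Reactive), so the organic peroxide kit is Class 4.1.
Class 4.1 quantity: three 233 g packs = 699 g.
That is within the Class 4.1 rail limit of 1 kg.

Yes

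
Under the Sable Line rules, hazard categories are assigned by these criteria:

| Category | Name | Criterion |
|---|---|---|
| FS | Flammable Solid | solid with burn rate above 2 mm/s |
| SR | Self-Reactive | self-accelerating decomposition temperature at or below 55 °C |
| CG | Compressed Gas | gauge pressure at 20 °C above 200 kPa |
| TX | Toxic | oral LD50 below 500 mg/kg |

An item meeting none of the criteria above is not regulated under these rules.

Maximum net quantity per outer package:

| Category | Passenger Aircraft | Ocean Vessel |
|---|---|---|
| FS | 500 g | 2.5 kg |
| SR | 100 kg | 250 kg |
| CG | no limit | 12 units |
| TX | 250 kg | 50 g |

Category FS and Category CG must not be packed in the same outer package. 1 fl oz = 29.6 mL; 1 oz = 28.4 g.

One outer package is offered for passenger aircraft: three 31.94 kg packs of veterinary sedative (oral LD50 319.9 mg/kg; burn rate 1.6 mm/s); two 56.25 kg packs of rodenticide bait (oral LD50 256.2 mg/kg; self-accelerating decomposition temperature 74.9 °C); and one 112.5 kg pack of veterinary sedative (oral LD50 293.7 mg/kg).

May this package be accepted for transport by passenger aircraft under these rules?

The veterinary sedative has oral LD50 319.9 mg/kg, which is < 500 mg/kg, so it is Category TX (Toxic).
Oral LD50 256.2 mg/kg meets the Category TX criterion (Toxic), so the rodenticide bait is Category TX.
Oral LD50 293.7 mg/kg meets the Category TX criterion (Toxic), so the veterinary sedative is Category TX.
Total Category TX: (three 31.94 kg packs = 95.82 kg) + (two 56.25 kg packs = 112.5 kg) + 112.5 kg = 320.82 kg.
320.82 kg exceeds the passenger aircraft limit of 250 kg for Category TX.

No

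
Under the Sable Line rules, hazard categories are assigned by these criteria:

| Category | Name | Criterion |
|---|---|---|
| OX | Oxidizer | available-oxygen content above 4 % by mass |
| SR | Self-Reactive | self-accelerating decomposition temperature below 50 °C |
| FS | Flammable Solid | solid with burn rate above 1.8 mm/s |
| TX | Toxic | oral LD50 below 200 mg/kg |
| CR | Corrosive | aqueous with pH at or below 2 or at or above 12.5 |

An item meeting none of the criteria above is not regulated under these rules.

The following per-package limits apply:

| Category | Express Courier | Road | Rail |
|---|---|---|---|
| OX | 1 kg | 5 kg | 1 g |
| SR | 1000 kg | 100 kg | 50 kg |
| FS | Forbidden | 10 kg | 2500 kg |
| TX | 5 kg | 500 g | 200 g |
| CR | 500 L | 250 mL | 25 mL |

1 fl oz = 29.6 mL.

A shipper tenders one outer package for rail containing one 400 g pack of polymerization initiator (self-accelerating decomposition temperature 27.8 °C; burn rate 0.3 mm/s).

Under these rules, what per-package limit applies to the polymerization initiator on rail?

50 kg

Polymerization initiator: self-accelerating decomposition temperature 27.8 °C < 50 °C → Category SR (Self-Reactive).
The rail limit for Category SR is 50 kg.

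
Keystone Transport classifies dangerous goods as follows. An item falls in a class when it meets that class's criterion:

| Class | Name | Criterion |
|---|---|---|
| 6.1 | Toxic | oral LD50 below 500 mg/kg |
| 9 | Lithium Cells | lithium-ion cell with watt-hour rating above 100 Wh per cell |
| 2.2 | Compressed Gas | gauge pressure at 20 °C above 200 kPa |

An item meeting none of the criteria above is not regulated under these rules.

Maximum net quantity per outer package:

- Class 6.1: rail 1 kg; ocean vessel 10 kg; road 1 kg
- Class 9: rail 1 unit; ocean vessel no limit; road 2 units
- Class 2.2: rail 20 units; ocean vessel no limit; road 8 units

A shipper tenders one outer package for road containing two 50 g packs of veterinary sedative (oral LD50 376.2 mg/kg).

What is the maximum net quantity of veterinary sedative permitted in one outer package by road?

Oral LD50 376.2 mg/kg meets the Class 6.1 criterion (Toxic), so the veterinary sedative is Class 6.1.
The road limit for Class 6.1 is 1 kg.

1 kg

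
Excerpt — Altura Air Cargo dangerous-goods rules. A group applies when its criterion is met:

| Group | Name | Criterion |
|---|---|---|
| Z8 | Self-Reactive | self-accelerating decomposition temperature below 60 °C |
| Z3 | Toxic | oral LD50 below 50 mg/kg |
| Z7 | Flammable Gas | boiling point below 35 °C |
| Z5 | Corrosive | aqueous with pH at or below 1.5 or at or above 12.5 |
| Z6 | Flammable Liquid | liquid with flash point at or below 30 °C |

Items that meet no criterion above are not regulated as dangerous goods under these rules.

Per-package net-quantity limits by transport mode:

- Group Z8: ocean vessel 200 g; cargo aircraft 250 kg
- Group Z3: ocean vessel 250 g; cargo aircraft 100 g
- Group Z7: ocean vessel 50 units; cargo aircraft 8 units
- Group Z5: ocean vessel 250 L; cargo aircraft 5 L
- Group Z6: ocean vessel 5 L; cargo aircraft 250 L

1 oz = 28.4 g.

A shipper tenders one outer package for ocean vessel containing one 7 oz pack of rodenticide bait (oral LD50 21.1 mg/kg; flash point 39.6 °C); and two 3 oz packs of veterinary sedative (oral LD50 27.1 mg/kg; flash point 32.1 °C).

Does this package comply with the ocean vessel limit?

With oral LD50 21.1 mg/kg (< 50 mg/kg), the rodenticide bait falls in Group Z3.
The veterinary sedative has oral LD50 27.1 mg/kg, which is < 50 mg/kg, so it is Group Z3 (Toxic).
Group Z3 net quantity: (one 7 oz pack = 198.8 g) + (two 3 oz packs = 170.4 g) = 369.2 g.
369.2 g exceeds the ocean vessel limit of 250 g for Group Z3.

No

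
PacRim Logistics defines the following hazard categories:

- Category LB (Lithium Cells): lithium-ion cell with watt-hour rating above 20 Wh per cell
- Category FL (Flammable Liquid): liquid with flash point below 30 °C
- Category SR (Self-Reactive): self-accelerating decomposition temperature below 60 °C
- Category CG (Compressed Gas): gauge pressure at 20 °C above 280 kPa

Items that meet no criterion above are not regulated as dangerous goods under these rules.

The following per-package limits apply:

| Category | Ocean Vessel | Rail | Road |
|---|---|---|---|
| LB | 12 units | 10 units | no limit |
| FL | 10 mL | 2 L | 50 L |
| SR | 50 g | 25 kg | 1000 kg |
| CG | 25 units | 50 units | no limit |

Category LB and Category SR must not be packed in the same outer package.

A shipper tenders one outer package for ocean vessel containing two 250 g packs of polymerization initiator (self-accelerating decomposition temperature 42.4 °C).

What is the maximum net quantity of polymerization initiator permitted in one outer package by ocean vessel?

The polymerization initiator has self-accelerating decomposition temperature 42.4 °C, which is < 60 °C, so it is Category SR (Self-Reactive).
The ocean vessel limit for Category SR is 50 g.

50 g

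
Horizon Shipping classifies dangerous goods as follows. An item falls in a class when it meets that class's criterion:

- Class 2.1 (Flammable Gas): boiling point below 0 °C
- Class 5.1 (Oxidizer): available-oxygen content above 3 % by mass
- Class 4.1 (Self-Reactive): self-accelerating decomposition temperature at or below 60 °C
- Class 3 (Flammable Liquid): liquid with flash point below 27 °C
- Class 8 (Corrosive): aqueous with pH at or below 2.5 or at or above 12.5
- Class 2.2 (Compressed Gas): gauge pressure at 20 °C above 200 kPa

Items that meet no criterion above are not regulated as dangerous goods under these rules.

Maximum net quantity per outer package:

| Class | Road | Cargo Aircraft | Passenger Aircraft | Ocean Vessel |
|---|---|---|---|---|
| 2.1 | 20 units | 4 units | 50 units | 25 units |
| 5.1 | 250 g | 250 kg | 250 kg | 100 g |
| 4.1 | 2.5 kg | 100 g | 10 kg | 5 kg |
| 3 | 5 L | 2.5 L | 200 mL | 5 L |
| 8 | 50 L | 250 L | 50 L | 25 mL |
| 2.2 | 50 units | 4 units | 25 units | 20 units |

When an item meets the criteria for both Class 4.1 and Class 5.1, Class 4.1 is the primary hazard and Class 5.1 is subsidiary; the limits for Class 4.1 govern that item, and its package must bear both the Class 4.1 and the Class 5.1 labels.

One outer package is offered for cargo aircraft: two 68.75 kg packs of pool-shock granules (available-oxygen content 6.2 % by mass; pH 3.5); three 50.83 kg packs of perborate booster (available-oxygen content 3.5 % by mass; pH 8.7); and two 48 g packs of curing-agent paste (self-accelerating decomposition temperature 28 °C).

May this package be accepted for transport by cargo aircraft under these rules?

No

The pool-shock granules have available-oxygen content 6.2 % by mass, which is > 3 % by mass, so they are Class 5.1 (Oxidizer).
Available-oxygen content 3.5 % by mass meets the Class 5.1 criterion (Oxidizer), so the perborate booster is Class 5.1.
The curing-agent paste has self-accelerating decomposition temperature 28 °C, which is ≤ 60 °C, so it is Class 4.1 (Self-Reactive).
Class 5.1 net quantity: (two 68.75 kg packs = 137.5 kg) + (three 50.83 kg packs = 152.49 kg) = 289.99 kg.
289.99 kg > 250 kg (cargo aircraft limit, Class 5.1) — over the limit.
Class 4.1 quantity: two 48 g packs = 96 g.
96 g ≤ 100 g (cargo aircraft limit, Class 4.1) — within limit.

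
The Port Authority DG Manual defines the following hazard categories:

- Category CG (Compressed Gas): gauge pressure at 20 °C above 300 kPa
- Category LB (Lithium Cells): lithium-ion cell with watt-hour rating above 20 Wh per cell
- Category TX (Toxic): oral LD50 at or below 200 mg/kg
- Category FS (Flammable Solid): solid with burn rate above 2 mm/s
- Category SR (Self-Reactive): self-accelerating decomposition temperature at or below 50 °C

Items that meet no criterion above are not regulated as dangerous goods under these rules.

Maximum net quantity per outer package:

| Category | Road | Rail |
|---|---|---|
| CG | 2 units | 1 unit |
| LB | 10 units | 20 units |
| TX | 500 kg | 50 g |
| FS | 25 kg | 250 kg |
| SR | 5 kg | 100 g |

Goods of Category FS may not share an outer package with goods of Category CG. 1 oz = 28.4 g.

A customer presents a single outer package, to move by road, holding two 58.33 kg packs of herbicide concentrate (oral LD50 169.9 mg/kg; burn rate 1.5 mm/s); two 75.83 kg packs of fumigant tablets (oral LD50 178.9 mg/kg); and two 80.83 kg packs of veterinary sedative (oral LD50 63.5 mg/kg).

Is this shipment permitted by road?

Herbicide concentrate: oral LD50 169.9 mg/kg ≤ 200 mg/kg → Category TX (Toxic).
Fumigant tablets: oral LD50 178.9 mg/kg ≤ 200 mg/kg → Category TX (Toxic).
Oral LD50 63.5 mg/kg meets the Category TX criterion (Toxic), so the veterinary sedative is Category TX.
Category TX net quantity: (two 58.33 kg packs = 116.66 kg) + (two 75.83 kg packs = 151.66 kg) + (two 80.83 kg packs = 161.66 kg) = 429.98 kg.
That is within the Category TX road limit of 500 kg.

Yes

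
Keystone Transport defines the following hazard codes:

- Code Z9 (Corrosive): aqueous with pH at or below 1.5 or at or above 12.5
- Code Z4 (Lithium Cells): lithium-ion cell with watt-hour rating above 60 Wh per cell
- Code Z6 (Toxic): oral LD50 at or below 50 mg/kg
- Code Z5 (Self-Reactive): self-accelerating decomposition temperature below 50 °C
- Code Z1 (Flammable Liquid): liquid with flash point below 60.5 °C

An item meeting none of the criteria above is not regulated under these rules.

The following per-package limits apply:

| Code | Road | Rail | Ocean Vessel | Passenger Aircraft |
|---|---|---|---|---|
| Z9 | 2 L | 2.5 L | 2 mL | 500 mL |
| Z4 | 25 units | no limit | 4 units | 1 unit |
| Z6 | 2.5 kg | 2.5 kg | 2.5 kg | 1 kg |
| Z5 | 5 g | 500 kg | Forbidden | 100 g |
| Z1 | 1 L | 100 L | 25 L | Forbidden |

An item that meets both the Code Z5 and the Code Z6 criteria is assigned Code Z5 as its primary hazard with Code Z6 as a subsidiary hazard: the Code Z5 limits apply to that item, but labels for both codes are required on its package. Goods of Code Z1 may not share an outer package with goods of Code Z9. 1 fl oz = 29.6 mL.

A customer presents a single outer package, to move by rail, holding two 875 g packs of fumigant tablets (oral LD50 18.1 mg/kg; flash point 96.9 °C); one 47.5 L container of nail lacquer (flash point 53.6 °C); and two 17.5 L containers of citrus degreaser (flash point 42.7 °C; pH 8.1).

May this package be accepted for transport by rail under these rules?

Yes

With oral LD50 18.1 mg/kg (≤ 50 mg/kg), the fumigant tablets fall in Code Z6.
Flash point 53.6 °C meets the Code Z1 criterion (Flammable Liquid), so the nail lacquer is Code Z1.
The citrus degreaser has flash point 42.7 °C, which is < 60.5 °C, so it is Code Z1 (Flammable Liquid).
Code Z1 net quantity: 47.5 L + (two 17.5 L containers = 35 L) = 82.5 L.
82.5 L is within the rail limit of 100 L for Code Z1.
Code Z6 quantity: two 875 g packs = 1.75 kg.
1.75 kg is within the rail limit of 2.5 kg for Code Z6.
The segregation rule (Code Z1 with Code Z9) does not apply to Code Z1 with Code Z6.
Every hazard code is within its rail limit and no segregation rule is violated.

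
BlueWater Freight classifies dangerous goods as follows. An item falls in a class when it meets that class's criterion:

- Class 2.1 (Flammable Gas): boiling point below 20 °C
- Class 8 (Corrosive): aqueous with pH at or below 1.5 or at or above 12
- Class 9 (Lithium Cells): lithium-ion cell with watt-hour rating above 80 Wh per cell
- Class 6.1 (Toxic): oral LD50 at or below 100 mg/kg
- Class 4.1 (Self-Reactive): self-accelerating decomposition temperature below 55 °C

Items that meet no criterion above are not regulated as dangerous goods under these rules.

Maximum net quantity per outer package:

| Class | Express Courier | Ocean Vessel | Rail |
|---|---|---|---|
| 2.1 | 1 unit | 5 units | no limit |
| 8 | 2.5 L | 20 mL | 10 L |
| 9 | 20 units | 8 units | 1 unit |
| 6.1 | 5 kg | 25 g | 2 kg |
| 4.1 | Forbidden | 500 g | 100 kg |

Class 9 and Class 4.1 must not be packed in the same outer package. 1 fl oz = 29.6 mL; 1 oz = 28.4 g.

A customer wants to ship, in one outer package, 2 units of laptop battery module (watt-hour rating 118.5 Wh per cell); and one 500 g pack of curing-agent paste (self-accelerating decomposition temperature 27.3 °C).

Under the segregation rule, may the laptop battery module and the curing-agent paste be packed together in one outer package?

No

With watt-hour rating 118.5 Wh per cell (> 80 Wh per cell), the laptop battery module falls in Class 9.
Self-accelerating decomposition temperature 27.3 °C meets the Class 4.1 criterion (Self-Reactive), so the curing-agent paste is Class 4.1.
Class 9 and Class 4.1 may not share an outer package.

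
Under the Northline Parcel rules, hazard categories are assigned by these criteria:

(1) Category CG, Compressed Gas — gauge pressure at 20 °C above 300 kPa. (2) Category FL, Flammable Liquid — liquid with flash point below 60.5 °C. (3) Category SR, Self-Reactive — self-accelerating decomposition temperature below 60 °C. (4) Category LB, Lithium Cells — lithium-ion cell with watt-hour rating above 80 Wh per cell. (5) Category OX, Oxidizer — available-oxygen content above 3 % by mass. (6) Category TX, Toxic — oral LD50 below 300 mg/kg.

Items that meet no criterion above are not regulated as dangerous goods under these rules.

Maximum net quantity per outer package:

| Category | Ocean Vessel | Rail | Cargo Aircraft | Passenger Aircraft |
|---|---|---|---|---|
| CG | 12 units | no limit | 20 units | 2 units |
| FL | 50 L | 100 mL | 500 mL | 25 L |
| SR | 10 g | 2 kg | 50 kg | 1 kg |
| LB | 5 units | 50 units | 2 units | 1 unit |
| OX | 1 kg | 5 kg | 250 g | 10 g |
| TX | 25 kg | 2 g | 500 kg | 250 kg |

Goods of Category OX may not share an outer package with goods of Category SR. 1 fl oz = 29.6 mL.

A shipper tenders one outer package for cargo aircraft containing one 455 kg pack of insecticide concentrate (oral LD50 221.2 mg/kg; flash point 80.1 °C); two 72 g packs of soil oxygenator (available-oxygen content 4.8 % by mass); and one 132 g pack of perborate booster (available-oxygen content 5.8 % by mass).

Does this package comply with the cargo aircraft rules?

The insecticide concentrate has oral LD50 221.2 mg/kg, which is < 300 mg/kg, so it is Category TX (Toxic).
With available-oxygen content 4.8 % by mass (> 3 % by mass), the soil oxygenator falls in Category OX.
With available-oxygen content 5.8 % by mass (> 3 % by mass), the perborate booster falls in Category OX.
Category OX net quantity: (two 72 g packs = 144 g) + 132 g = 276 g.
276 g > 250 g (cargo aircraft limit, Category OX) — over the limit.
Category TX quantity: 455 kg.
455 kg is within the cargo aircraft limit of 500 kg for Category TX.
The segregation rule (Category OX with Category SR) does not apply to Category OX with Category TX.

No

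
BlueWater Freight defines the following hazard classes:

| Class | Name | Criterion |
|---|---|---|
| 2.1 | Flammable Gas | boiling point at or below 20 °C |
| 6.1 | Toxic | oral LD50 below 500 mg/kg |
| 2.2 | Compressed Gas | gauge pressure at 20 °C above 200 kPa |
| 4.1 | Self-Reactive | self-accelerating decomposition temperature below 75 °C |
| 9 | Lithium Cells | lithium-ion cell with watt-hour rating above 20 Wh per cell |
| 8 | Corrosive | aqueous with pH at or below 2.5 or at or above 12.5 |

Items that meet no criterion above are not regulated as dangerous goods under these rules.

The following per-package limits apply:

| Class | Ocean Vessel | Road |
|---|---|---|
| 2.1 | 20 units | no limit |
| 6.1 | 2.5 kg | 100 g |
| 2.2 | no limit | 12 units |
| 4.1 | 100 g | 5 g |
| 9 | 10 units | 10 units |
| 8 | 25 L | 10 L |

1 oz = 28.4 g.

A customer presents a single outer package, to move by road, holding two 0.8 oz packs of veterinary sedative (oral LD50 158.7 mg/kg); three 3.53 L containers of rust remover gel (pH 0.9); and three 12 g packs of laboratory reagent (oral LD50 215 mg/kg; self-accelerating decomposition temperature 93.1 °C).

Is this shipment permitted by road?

No

With oral LD50 158.7 mg/kg (< 500 mg/kg), the veterinary sedative falls in Class 6.1.
The rust remover gel has pH 0.9, which is ≤ 2.5, so it is Class 8 (Corrosive).
Oral LD50 215 mg/kg meets the Class 6.1 criterion (Toxic), so the laboratory reagent is Class 6.1.
Class 8 quantity: three 3.53 L containers = 10.59 L.
That exceeds the Class 8 road limit of 10 L.
Class 6.1 net quantity: (two 0.8 oz packs = 45.44 g) + (three 12 g packs = 36 g) = 81.44 g.
That is within the Class 6.1 road limit of 100 g.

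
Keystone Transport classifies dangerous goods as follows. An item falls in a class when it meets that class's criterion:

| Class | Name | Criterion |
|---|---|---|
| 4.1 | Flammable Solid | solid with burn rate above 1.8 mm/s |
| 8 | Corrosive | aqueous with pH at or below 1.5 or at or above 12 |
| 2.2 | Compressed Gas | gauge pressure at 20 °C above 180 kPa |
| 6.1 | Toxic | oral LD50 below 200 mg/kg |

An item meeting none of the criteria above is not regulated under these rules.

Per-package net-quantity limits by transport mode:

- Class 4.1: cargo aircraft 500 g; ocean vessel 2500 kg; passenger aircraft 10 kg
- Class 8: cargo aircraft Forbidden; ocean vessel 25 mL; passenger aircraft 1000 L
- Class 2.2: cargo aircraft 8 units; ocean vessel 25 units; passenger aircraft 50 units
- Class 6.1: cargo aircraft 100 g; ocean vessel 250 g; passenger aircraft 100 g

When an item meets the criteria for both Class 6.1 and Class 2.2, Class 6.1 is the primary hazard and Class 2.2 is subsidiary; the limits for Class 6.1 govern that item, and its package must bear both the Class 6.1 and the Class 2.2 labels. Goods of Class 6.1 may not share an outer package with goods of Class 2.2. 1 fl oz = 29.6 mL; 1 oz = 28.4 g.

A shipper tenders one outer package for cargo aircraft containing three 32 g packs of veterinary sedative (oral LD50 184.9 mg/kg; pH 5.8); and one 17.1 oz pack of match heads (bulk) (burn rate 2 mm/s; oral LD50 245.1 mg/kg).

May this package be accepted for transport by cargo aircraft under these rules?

Yes

Oral LD50 184.9 mg/kg meets the Class 6.1 criterion (Toxic), so the veterinary sedative is Class 6.1.
Burn rate 2 mm/s meets the Class 4.1 criterion (Flammable Solid), so the match heads (bulk) are Class 4.1.
Class 6.1 quantity: three 32 g packs = 96 g.
That is within the Class 6.1 cargo aircraft limit of 100 g.
Class 4.1 quantity: one 17.1 oz pack = 485.64 g.
485.64 g is within the cargo aircraft limit of 500 g for Class 4.1.
The segregation rule (Class 6.1 with Class 2.2) does not apply to Class 6.1 with Class 4.1.
Every hazard class is within its cargo aircraft limit and no segregation rule is violated.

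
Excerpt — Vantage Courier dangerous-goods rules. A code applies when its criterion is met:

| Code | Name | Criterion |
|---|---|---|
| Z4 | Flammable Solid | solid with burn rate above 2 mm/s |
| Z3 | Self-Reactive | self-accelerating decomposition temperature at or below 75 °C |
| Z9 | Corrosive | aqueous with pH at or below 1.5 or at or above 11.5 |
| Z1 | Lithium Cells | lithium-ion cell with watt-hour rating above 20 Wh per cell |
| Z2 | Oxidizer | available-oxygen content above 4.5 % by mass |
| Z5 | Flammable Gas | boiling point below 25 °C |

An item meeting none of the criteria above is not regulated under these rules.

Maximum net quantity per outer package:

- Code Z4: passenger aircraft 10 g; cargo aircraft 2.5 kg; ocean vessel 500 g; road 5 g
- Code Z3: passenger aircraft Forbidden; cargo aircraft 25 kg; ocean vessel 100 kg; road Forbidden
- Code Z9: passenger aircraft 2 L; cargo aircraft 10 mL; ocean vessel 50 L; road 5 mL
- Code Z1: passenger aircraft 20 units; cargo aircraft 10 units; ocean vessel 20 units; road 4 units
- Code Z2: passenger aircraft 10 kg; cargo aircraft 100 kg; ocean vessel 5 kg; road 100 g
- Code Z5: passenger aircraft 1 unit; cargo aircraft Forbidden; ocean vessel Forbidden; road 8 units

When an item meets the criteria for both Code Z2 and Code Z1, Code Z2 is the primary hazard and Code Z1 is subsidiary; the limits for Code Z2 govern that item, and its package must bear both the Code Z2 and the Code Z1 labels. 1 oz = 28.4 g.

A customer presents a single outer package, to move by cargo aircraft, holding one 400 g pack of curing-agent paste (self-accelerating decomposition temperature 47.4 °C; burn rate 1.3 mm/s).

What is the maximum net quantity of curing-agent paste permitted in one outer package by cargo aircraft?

With self-accelerating decomposition temperature 47.4 °C (≤ 75 °C), the curing-agent paste falls in Code Z3.
The cargo aircraft limit for Code Z3 is 25 kg.

25 kg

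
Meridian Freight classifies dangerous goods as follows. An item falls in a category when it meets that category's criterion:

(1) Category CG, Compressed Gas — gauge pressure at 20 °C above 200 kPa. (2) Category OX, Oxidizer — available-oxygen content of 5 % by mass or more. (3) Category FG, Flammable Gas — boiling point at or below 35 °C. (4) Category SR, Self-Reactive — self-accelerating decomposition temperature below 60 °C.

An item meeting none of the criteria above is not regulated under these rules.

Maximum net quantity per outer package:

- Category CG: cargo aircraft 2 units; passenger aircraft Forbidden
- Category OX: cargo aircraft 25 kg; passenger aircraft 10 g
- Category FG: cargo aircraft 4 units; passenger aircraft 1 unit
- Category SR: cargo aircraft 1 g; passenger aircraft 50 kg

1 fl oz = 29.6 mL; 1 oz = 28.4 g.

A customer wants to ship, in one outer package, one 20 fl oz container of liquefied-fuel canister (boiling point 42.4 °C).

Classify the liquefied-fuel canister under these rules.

boiling point 42.4 °C is not below 35 °C, so Category FG does not apply.
No criterion is met, so the item is not regulated.

Not regulated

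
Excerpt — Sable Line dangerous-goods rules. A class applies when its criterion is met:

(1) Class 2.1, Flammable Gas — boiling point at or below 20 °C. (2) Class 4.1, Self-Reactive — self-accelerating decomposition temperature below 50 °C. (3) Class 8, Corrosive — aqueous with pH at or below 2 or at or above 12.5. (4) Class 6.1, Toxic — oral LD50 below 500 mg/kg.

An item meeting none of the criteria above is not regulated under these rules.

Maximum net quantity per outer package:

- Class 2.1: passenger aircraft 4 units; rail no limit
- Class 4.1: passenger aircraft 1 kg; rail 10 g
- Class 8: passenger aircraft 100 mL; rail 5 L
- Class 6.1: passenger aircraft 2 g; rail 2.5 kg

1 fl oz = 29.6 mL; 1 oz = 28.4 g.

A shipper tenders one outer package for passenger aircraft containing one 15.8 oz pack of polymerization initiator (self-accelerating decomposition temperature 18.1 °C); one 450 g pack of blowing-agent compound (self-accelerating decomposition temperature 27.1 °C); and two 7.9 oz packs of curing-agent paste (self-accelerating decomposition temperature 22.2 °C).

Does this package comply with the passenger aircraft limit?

No

With self-accelerating decomposition temperature 18.1 °C (< 50 °C), the polymerization initiator falls in Class 4.1.
Blowing-agent compound: self-accelerating decomposition temperature 27.1 °C < 50 °C → Class 4.1 (Self-Reactive).
Self-accelerating decomposition temperature 22.2 °C meets the Class 4.1 criterion (Self-Reactive), so the curing-agent paste is Class 4.1.
Total Class 4.1: (one 15.8 oz pack = 448.72 g) + 450 g + (two 7.9 oz packs = 448.72 g) = 1347.44 g.
1347.44 g > 1 kg (passenger aircraft limit, Class 4.1) — over the limit.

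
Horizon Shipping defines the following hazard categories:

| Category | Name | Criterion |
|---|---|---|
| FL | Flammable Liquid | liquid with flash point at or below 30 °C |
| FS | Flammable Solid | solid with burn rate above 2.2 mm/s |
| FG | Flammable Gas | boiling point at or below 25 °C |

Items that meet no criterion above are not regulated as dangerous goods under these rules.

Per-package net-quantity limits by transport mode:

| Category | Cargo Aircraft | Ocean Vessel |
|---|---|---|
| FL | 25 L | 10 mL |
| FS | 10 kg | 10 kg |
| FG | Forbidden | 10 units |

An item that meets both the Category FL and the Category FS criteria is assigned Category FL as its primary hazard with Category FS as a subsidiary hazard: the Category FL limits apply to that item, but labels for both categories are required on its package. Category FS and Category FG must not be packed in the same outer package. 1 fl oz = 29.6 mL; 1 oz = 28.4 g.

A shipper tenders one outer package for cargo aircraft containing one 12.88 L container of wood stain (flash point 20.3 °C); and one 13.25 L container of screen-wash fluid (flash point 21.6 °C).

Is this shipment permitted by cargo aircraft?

No

With flash point 20.3 °C (≤ 30 °C), the wood stain falls in Category FL.
Screen-wash fluid: flash point 21.6 °C ≤ 30 °C → Category FL (Flammable Liquid).
Category FL net quantity: 12.88 L + 13.25 L = 26.13 L.
26.13 L exceeds the cargo aircraft limit of 25 L for Category FL.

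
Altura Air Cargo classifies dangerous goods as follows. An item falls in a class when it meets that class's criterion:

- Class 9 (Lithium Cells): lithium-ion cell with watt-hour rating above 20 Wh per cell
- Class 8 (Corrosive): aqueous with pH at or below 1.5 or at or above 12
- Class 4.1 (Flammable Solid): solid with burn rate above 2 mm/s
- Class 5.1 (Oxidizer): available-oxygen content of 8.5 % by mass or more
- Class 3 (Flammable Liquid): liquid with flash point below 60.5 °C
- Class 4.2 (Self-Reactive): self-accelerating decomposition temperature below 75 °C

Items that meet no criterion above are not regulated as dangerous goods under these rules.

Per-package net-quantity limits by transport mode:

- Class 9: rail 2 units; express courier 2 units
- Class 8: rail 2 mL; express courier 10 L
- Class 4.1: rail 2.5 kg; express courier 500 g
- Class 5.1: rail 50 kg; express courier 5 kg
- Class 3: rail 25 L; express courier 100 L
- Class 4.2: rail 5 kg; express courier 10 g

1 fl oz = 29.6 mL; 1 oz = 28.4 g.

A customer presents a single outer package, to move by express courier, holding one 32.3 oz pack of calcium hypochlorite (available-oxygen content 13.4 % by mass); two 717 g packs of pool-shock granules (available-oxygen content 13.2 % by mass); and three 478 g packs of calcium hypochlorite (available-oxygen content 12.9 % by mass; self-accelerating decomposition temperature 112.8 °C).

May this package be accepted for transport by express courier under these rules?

The calcium hypochlorite has available-oxygen content 13.4 % by mass, which is ≥ 8.5 % by mass, so it is Class 5.1 (Oxidizer).
With available-oxygen content 13.2 % by mass (≥ 8.5 % by mass), the pool-shock granules fall in Class 5.1.
Calcium hypochlorite: available-oxygen content 12.9 % by mass ≥ 8.5 % by mass → Class 5.1 (Oxidizer).
Class 5.1 net quantity: (one 32.3 oz pack = 917.32 g) + (two 717 g packs = 1.434 kg) + (three 478 g packs = 1.434 kg) = 3785.32 g.
That is within the Class 5.1 express courier limit of 5 kg.

Yes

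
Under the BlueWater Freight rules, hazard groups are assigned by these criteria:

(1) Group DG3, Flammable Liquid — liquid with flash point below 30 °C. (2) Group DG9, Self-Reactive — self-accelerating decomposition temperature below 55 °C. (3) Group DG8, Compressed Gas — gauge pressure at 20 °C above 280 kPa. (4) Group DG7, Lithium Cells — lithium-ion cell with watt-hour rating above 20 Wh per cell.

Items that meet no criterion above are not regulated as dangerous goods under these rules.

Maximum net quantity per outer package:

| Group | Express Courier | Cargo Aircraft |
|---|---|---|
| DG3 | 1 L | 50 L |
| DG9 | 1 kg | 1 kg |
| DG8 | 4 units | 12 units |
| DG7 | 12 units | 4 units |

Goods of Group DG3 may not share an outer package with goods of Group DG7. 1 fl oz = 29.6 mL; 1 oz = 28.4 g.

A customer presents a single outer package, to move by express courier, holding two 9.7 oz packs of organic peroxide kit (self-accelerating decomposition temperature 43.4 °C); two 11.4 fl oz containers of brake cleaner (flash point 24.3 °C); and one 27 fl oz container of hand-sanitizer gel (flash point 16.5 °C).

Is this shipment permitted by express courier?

Self-accelerating decomposition temperature 43.4 °C meets the Group DG9 criterion (Self-Reactive), so the organic peroxide kit is Group DG9.
With flash point 24.3 °C (< 30 °C), the brake cleaner falls in Group DG3.
The hand-sanitizer gel has flash point 16.5 °C, which is < 30 °C, so it is Group DG3 (Flammable Liquid).
Group DG9 quantity: two 9.7 oz packs = 550.96 g.
That is within the Group DG9 express courier limit of 1 kg.
Total Group DG3: (two 11.4 fl oz containers = 674.88 mL) + (one 27 fl oz container = 799.2 mL) = 1474.08 mL.
1474.08 mL > 1 L (express courier limit, Group DG3) — over the limit.
The segregation rule (Group DG3 with Group DG7) does not apply to Group DG9 with Group DG3.

No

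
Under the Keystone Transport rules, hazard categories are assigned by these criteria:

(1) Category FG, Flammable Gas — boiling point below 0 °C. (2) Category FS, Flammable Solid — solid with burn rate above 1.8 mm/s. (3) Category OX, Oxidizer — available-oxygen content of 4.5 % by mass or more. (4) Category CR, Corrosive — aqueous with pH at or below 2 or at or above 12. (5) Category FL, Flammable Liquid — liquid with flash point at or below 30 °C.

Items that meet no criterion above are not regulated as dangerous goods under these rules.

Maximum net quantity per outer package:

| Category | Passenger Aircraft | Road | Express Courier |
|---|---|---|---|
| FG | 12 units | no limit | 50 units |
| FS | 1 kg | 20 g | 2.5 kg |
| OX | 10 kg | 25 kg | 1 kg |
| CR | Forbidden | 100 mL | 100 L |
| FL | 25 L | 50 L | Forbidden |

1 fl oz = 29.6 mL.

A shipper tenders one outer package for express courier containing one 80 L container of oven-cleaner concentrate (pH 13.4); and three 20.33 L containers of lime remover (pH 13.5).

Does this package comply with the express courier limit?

pH 13.4 meets the Category CR criterion (Corrosive), so the oven-cleaner concentrate is Category CR.
The lime remover has pH 13.5, which is ≥ 12, so it is Category CR (Corrosive).
Category CR net quantity: 80 L + (three 20.33 L containers = 60.99 L) = 140.99 L.
140.99 L exceeds the express courier limit of 100 L for Category CR.

No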